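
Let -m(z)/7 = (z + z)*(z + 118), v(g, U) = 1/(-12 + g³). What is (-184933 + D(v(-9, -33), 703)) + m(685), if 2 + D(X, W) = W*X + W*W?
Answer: -288268381/39 ≈ -7.3915e+6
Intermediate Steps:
D(X, W) = -2 + W² + W*X (D(X, W) = -2 + (W*X + W*W) = -2 + (W*X + W²) = -2 + (W² + W*X) = -2 + W² + W*X)
m(z) = -14*z*(118 + z) (m(z) = -7*(z + z)*(z + 118) = -7*2*z*(118 + z) = -14*z*(118 + z))
(-184933 + D(v(-9, -33), 703)) + m(685) = (-184933 + (-2 + 703² + 703/(-12 + (-9)³))) - 14*685*(118 + 685) = (-184933 + (-2 + 494209 + 703/(-12 - 729))) - 14*685*803 = (-184933 + (-2 + 494209 + 703/(-741))) - 7700770 = (-184933 + (-2 + 494209 + 703*(-1/741))) - 7700770 = (-184933 + (-2 + 494209 - 37/39)) - 7700770 = (-184933 + 19274036/39) - 7700770 = 12061649/39 - 7700770 = -288268381/39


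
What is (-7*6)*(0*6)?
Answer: 0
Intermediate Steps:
(-7*6)*(0*6) = -42*0 = 0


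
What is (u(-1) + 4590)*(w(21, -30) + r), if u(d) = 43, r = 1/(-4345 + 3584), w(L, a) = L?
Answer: 74035340/761 ≈ 97287.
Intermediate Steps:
r = -1/761 (r = 1/(-761) = -1/761 ≈ -0.0013141)
(u(-1) + 4590)*(w(21, -30) + r) = (43 + 4590)*(21 - 1/761) = 4633*(15980/761) = 74035340/761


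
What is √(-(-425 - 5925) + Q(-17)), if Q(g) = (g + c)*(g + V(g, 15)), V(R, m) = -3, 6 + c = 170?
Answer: √3410 ≈ 58.395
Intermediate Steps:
c = 164 (c = -6 + 170 = 164)
Q(g) = (-3 + g)*(164 + g) (Q(g) = (g + 164)*(g - 3) = (164 + g)*(-3 + g) = (-3 + g)*(164 + g))
√(-(-425 - 5925) + Q(-17)) = √(-(-425 - 5925) + (-492 + (-17)² + 161*(-17))) = √(-1*(-6350) + (-492 + 289 - 2737)) = √(6350 - 2940) = √3410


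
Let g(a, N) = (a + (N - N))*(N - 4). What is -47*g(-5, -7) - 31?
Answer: -2616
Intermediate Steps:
g(a, N) = a*(-4 + N) (g(a, N) = (a + 0)*(-4 + N) = a*(-4 + N))
-47*g(-5, -7) - 31 = -(-235)*(-4 - 7) - 31 = -(-235)*(-11) - 31 = -47*55 - 31 = -2585 - 31 = -2616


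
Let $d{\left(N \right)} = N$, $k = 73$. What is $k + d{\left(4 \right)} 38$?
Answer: $225$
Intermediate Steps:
$k + d{\left(4 \right)} 38 = 73 + 4 \cdot 38 = 73 + 152 = 225$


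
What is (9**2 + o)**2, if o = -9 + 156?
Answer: 51984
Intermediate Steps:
o = 147
(9**2 + o)**2 = (9**2 + 147)**2 = (81 + 147)**2 = 228**2 = 51984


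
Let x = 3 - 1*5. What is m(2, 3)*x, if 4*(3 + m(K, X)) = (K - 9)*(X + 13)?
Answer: 62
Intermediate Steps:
x = -2 (x = 3 - 5 = -2)
m(K, X) = -3 + (-9 + K)*(13 + X)/4 (m(K, X) = -3 + ((K - 9)*(X + 13))/4 = -3 + ((-9 + K)*(13 + X))/4 = -3 + (-9 + K)*(13 + X)/4)
m(2, 3)*x = (-129/4 - 9/4*3 + (13/4)*2 + (¼)*2*3)*(-2) = (-129/4 - 27/4 + 13/2 + 3/2)*(-2) = -31*(-2) = 62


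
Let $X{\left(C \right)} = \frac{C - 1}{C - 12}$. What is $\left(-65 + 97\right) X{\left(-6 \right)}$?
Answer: $\frac{112}{9} \approx 12.444$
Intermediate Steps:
$X{\left(C \right)} = \frac{-1 + C}{-12 + C}$
$\left(-65 + 97\right) X{\left(-6 \right)} = \left(-65 + 97\right) \frac{-1 - 6}{-12 - 6} = 32 \frac{1}{-18} \left(-7\right) = 32 \left(\left(- \frac{1}{18}\right) \left(-7\right)\right) = 32 \cdot \frac{7}{18} = \frac{112}{9}$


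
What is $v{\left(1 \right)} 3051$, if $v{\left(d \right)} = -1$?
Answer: $-3051$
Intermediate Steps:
$v{\left(1 \right)} 3051 = \left(-1\right) 3051 = -3051$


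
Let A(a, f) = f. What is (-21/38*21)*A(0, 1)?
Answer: -441/38 ≈ -11.605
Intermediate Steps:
(-21/38*21)*A(0, 1) = (-21/38*21)*1 = (-21*1/38*21)*1 = -21/38*21*1 = -441/38*1 = -441/38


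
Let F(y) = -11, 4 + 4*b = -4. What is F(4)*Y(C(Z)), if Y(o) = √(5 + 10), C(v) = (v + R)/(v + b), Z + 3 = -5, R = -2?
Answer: -11*√15 ≈ -42.603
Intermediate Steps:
b = -2 (b = -1 + (¼)*(-4) = -1 - 1 = -2)
Z = -8 (Z = -3 - 5 = -8)
C(v) = 1 (C(v) = (v - 2)/(v - 2) = (-2 + v)/(-2 + v) = 1)
Y(o) = √15
F(4)*Y(C(Z)) = -11*√15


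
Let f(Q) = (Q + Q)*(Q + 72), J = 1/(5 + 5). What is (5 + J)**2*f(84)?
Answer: 17041752/25 ≈ 6.8167e+5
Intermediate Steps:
J = 1/10 ≈ 0.10000
f(Q) = 2*Q*(72 + Q) (f(Q) = (2*Q)*(72 + Q) = 2*Q*(72 + Q))
(5 + J)**2*f(84) = (5 + 1/10)**2*(2*84*(72 + 84)) = (51/10)**2*(2*84*156) = (2601/100)*26208 = 17041752/25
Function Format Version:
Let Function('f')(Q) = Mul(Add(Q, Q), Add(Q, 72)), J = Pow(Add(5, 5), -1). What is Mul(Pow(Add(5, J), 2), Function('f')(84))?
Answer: Rational(17041752, 25) ≈ 6.8167e+5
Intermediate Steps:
J = Rational(1, 10) (J = Pow(10, -1) = Rational(1, 10) ≈ 0.10000)
Function('f')(Q) = Mul(2, Q, Add(72, Q)) (Function('f')(Q) = Mul(Mul(2, Q), Add(72, Q)) = Mul(2, Q, Add(72, Q)))
Mul(Pow(Add(5, J), 2), Function('f')(84)) = Mul(Pow(Add(5, Rational(1, 10)), 2), Mul(2, 84, Add(72, 84))) = Mul(Pow(Rational(51, 10), 2), Mul(2, 84, 156)) = Mul(Rational(2601, 100), 26208) = Rational(17041752, 25)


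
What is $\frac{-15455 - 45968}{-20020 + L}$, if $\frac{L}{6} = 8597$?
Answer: $- \frac{61423}{31562} \approx -1.9461$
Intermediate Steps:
$L = 51582$ ($L = 6 \cdot 8597 = 51582$)
$\frac{-15455 - 45968}{-20020 + L} = \frac{-15455 - 45968}{-20020 + 51582} = - \frac{61423}{31562}$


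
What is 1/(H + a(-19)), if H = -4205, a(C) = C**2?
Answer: -1/3844 ≈ -0.00026015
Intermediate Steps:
1/(H + a(-19)) = 1/(-4205 + (-19)**2) = 1/(-4205 + 361) = 1/(-3844) = -1/3844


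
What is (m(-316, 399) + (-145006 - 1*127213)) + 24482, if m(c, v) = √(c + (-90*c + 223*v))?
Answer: -247737 + √117101 ≈ -2.4739e+5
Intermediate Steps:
m(c, v) = √(-89*c + 223*v)
(m(-316, 399) + (-145006 - 1*127213)) + 24482 = (√(-89*(-316) + 223*399) + (-145006 - 1*127213)) + 24482 = (√(28124 + 88977) + (-145006 - 127213)) + 24482 = (√117101 - 272219) + 24482 = (-272219 + √117101) + 24482 = -247737 + √117101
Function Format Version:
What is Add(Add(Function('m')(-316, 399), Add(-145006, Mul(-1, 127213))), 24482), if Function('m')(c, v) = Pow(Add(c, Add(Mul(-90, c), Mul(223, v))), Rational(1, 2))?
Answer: Add(-247737, Pow(117101, Rational(1, 2))) ≈ -2.4739e+5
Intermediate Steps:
Function('m')(c, v) = Pow(Add(Mul(-89, c), Mul(223, v)), Rational(1, 2))
Add(Add(Function('m')(-316, 399), Add(-145006, Mul(-1, 127213))), 24482) = Add(Add(Pow(Add(Mul(-89, -316), Mul(223, 399)), Rational(1, 2)), Add(-145006, Mul(-1, 127213))), 24482) = Add(Add(Pow(Add(28124, 88977), Rational(1, 2)), Add(-145006, -127213)), 24482) = Add(Add(Pow(117101, Rational(1, 2)), -272219), 24482) = Add(Add(-272219, Pow(117101, Rational(1, 2))), 24482) = Add(-247737, Pow(117101, Rational(1, 2)))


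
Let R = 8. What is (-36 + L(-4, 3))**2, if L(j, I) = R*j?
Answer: 4624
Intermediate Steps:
L(j, I) = 8*j
(-36 + L(-4, 3))**2 = (-36 + 8*(-4))**2 = (-36 - 32)**2 = (-68)**2 = 4624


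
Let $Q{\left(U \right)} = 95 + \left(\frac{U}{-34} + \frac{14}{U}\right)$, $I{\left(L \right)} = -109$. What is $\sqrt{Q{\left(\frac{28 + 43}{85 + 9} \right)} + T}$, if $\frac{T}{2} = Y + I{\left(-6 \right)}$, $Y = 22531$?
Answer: $\frac{\sqrt{578725376168851}}{113458} \approx 212.03$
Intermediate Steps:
$T = 44844$ ($T = 2 \left(22531 - 109\right) = 2 \cdot 22422 = 44844$)
$Q{\left(U \right)} = 95 + \frac{14}{U} - \frac{U}{34}$ ($Q{\left(U \right)} = 95 + \left(U \left(- \frac{1}{34}\right) + \frac{14}{U}\right) = 95 - \left(- \frac{14}{U} + \frac{U}{34}\right) = 95 + \frac{14}{U} - \frac{U}{34}$)
$\sqrt{Q{\left(\frac{28 + 43}{85 + 9} \right)} + T} = \sqrt{\left(95 + \frac{14}{\left(28 + 43\right) \frac{1}{85 + 9}} - \frac{\left(28 + 43\right) \frac{1}{85 + 9}}{34}\right) + 44844} = \sqrt{\left(95 + \frac{14}{71 \cdot \frac{1}{94}} - \frac{71 \cdot \frac{1}{94}}{34}\right) + 44844} = \sqrt{\left(95 + \frac{14}{\frac{71}{94}} - \frac{71}{3196}\right) + 44844} = \sqrt{\left(95 + 14 \cdot \frac{94}{71} - \frac{71}{3196}\right) + 44844} = \sqrt{\left(95 + \frac{1316}{71} - \frac{71}{3196}\right) + 44844} = \sqrt{\frac{25757915}{226916} + 44844} = \sqrt{\frac{10201579019}{226916}} = \frac{\sqrt{578725376168851}}{113458}$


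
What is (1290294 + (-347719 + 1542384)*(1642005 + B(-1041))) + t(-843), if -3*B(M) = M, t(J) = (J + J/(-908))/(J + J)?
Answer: 3563104124152091/1816 ≈ 1.9621e+12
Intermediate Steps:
t(J) = 907/1816 (t(J) = (J + J*(-1/908))/((2*J)) = (J - J/908)*(1/(2*J)) = (907*J/908)*(1/(2*J)) = 907/1816)
B(M) = -M/3
(1290294 + (-347719 + 1542384)*(1642005 + B(-1041))) + t(-843) = (1290294 + (-347719 + 1542384)*(1642005 - 1/3*(-1041))) + 907/1816 = (1290294 + 1194665*(1642005 + 347)) + 907/1816 = (1290294 + 1194665*1642352) + 907/1816 = (1290294 + 1962060452080) + 907/1816 = 1962061742374 + 907/1816 = 3563104124152091/1816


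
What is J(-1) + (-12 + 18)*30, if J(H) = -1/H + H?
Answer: 180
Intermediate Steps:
J(H) = H - 1/H
J(-1) + (-12 + 18)*30 = (-1 - 1/(-1)) + (-12 + 18)*30 = (-1 - 1*(-1)) + 6*30 = (-1 + 1) + 180 = 0 + 180 = 180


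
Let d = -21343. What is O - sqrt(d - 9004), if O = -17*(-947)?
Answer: 16099 - I*sqrt(30347) ≈ 16099.0 - 174.2*I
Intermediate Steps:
O = 16099
O - sqrt(d - 9004) = 16099 - sqrt(-21343 - 9004) = 16099 - sqrt(-30347) = 16099 - I*sqrt(30347)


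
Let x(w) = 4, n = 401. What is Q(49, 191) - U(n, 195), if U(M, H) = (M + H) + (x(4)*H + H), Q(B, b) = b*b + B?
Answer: 34959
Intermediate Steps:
Q(B, b) = B + b**2 (Q(B, b) = b**2 + B = B + b**2)
U(M, H) = M + 6*H (U(M, H) = (M + H) + (4*H + H) = (H + M) + 5*H = M + 6*H)
Q(49, 191) - U(n, 195) = (49 + 191**2) - (401 + 6*195) = (49 + 36481) - (401 + 1170) = 36530 - 1*1571 = 36530 - 1571 = 34959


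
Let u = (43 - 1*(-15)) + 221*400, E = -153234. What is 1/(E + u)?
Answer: -1/64776 ≈ -1.5438e-5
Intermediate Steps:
u = 88458 (u = (43 + 15) + 88400 = 58 + 88400 = 88458)
1/(E + u) = 1/(-153234 + 88458) = 1/(-64776) = -1/64776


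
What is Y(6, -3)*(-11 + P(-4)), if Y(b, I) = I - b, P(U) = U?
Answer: 135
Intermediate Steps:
Y(6, -3)*(-11 + P(-4)) = (-3 - 1*6)*(-11 - 4) = (-3 - 6)*(-15) = -9*(-15) = 135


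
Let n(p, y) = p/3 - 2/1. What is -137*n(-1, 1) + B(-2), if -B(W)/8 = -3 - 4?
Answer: 1127/3 ≈ 375.67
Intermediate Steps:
B(W) = 56 (B(W) = -8*(-3 - 4) = -8*(-7) = 56)
n(p, y) = -2 + p/3 (n(p, y) = p*(⅓) - 2*1 = p/3 - 2 = -2 + p/3)
-137*n(-1, 1) + B(-2) = -137*(-2 + (⅓)*(-1)) + 56 = -137*(-2 - ⅓) + 56 = -137*(-7/3) + 56 = 959/3 + 56 = 1127/3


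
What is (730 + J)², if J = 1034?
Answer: 3111696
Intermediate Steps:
(730 + J)² = (730 + 1034)² = 1764² = 3111696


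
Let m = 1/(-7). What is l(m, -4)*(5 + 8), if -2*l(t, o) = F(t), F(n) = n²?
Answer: -13/98 ≈ -0.13265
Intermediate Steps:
m = -⅐ ≈ -0.14286
l(t, o) = -t²/2
l(m, -4)*(5 + 8) = (-(-⅐)²/2)*(5 + 8) = -½*1/49*13 = -1/98*13 = -13/98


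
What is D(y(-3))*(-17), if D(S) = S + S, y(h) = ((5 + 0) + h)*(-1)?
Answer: 68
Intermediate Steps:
y(h) = -5 - h (y(h) = (5 + h)*(-1) = -5 - h)
D(S) = 2*S
D(y(-3))*(-17) = (2*(-5 - 1*(-3)))*(-17) = (2*(-5 + 3))*(-17) = (2*(-2))*(-17) = -4*(-17) = 68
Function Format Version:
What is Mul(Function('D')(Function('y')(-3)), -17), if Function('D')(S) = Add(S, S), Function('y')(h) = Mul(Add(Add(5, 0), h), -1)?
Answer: 68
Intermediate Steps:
Function('y')(h) = Add(-5, Mul(-1, h)) (Function('y')(h) = Mul(Add(5, h), -1) = Add(-5, Mul(-1, h)))
Function('D')(S) = Mul(2, S)
Mul(Function('D')(Function('y')(-3)), -17) = Mul(Mul(2, Add(-5, Mul(-1, -3))), -17) = Mul(Mul(2, Add(-5, 3)), -17) = Mul(Mul(2, -2), -17) = Mul(-4, -17) = 68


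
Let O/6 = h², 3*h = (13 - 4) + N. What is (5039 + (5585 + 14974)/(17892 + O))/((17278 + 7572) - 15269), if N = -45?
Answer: 31510681/59900412 ≈ 0.52605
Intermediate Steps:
h = -12 (h = ((13 - 4) - 45)/3 = (9 - 45)/3 = (⅓)*(-36) = -12)
O = 864 (O = 6*(-12)² = 6*144 = 864)
(5039 + (5585 + 14974)/(17892 + O))/((17278 + 7572) - 15269) = (5039 + (5585 + 14974)/(17892 + 864))/((17278 + 7572) - 15269) = (5039 + 20559/18756)/(24850 - 15269) = (5039 + 20559*(1/18756))/9581 = (5039 + 6853/6252)*(1/9581) = (31510681/6252)*(1/9581) = 31510681/59900412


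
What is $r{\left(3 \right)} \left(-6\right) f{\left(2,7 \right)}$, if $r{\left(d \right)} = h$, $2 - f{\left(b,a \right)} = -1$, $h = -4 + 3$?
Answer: $18$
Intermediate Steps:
$h = -1$
$f{\left(b,a \right)} = 3$ ($f{\left(b,a \right)} = 2 - -1 = 2 + 1 = 3$)
$r{\left(d \right)} = -1$
$r{\left(3 \right)} \left(-6\right) f{\left(2,7 \right)} = \left(-1\right) \left(-6\right) 3 = 6 \cdot 3 = 18$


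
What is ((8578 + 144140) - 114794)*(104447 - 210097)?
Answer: -4006670600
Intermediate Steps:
((8578 + 144140) - 114794)*(104447 - 210097) = (152718 - 114794)*(-105650) = 37924*(-105650) = -4006670600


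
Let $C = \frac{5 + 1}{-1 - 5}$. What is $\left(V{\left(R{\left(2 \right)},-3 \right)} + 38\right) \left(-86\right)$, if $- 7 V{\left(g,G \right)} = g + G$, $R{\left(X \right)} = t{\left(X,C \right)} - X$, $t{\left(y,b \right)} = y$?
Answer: $- \frac{23134}{7} \approx -3304.9$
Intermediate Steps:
$C = -1$ ($C = \frac{6}{-6} = 6 \left(- \frac{1}{6}\right) = -1$)
$R{\left(X \right)} = 0$ ($R{\left(X \right)} = X - X = 0$)
$V{\left(g,G \right)} = - \frac{G}{7} - \frac{g}{7}$ ($V{\left(g,G \right)} = - \frac{g + G}{7} = - \frac{G + g}{7} = - \frac{G}{7} - \frac{g}{7}$)
$\left(V{\left(R{\left(2 \right)},-3 \right)} + 38\right) \left(-86\right) = \left(\left(\left(- \frac{1}{7}\right) \left(-3\right) - 0\right) + 38\right) \left(-86\right) = \left(\left(\frac{3}{7} + 0\right) + 38\right) \left(-86\right) = \left(\frac{3}{7} + 38\right) \left(-86\right) = \frac{269}{7} \left(-86\right) = - \frac{23134}{7}$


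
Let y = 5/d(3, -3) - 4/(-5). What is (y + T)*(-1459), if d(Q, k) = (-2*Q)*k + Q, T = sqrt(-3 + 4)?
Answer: -312226/105 ≈ -2973.6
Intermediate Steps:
T = 1 (T = sqrt(1) = 1)
d(Q, k) = Q - 2*Q*k (d(Q, k) = -2*Q*k + Q = Q - 2*Q*k)
y = 109/105 (y = 5/((3*(1 - 2*(-3)))) - 4/(-5) = 5/((3*(1 + 6))) - 4*(-1/5) = 5/((3*7)) + 4/5 = 5/21 + 4/5 = 109/105 ≈ 1.0381)
(y + T)*(-1459) = (109/105 + 1)*(-1459) = (214/105)*(-1459) = -312226/105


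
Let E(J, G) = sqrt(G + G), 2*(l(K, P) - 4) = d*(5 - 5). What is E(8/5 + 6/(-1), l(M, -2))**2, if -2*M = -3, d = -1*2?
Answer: 8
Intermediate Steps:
d = -2
M = 3/2 (M = -1/2*(-3) = 3/2 ≈ 1.5000)
l(K, P) = 4 (l(K, P) = 4 + (-2*(5 - 5))/2 = 4 + (-2*0)/2 = 4 + (1/2)*0 = 4 + 0 = 4)
E(J, G) = sqrt(2)*sqrt(G) (E(J, G) = sqrt(2*G) = sqrt(2)*sqrt(G))
E(8/5 + 6/(-1), l(M, -2))**2 = (sqrt(2)*sqrt(4))**2 = (sqrt(2)*2)**2 = (2*sqrt(2))**2 = 8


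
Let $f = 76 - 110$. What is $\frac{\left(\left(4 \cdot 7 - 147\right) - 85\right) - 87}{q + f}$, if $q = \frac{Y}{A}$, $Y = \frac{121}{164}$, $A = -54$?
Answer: $\frac{2577096}{301225} \approx 8.5554$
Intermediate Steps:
$Y = \frac{121}{164}$ ($Y = 121 \cdot \frac{1}{164} = \frac{121}{164} \approx 0.7378$)
$f = -34$ ($f = 76 - 110 = -34$)
$q = - \frac{121}{8856}$ ($q = \frac{121}{164 \left(-54\right)} = \frac{121}{164} \left(- \frac{1}{54}\right) = - \frac{121}{8856} \approx -0.013663$)
$\frac{\left(\left(4 \cdot 7 - 147\right) - 85\right) - 87}{q + f} = \frac{\left(\left(4 \cdot 7 - 147\right) - 85\right) - 87}{- \frac{121}{8856} - 34} = \frac{\left(\left(28 - 147\right) - 85\right) - 87}{- \frac{301225}{8856}} = \left(\left(-119 - 85\right) - 87\right) \left(- \frac{8856}{301225}\right) = \left(-204 - 87\right) \left(- \frac{8856}{301225}\right) = \left(-291\right) \left(- \frac{8856}{301225}\right) = \frac{2577096}{301225}$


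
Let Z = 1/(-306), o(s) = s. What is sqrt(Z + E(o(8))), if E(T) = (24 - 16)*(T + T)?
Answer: sqrt(1331678)/102 ≈ 11.314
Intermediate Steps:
E(T) = 16*T (E(T) = 8*(2*T) = 16*T)
Z = -1/306 ≈ -0.0032680
sqrt(Z + E(o(8))) = sqrt(-1/306 + 16*8) = sqrt(-1/306 + 128) = sqrt(39167/306) = sqrt(1331678)/102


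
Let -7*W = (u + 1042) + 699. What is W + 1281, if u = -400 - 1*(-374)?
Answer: 1036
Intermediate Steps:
u = -26 (u = -400 + 374 = -26)
W = -245 (W = -((-26 + 1042) + 699)/7 = -(1016 + 699)/7 = -1/7*1715 = -245)
W + 1281 = -245 + 1281 = 1036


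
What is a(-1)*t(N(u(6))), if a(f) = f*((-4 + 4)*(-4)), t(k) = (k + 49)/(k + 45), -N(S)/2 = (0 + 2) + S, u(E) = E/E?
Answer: 0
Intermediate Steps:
u(E) = 1
N(S) = -4 - 2*S (N(S) = -2*((0 + 2) + S) = -2*(2 + S) = -4 - 2*S)
t(k) = (49 + k)/(45 + k)
a(f) = 0 (a(f) = f*(0*(-4)) = f*0 = 0)
a(-1)*t(N(u(6))) = 0*((49 + (-4 - 2*1))/(45 + (-4 - 2*1))) = 0*((49 + (-4 - 2))/(45 + (-4 - 2))) = 0*((49 - 6)/(45 - 6)) = 0*(43/39) = 0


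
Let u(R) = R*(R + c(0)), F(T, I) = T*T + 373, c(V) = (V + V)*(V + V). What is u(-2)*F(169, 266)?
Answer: 115736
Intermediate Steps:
c(V) = 4*V² (c(V) = (2*V)*(2*V) = 4*V²)
F(T, I) = 373 + T² (F(T, I) = T² + 373 = 373 + T²)
u(R) = R² (u(R) = R*(R + 4*0²) = R*(R + 4*0) = R*(R + 0) = R*R = R²)
u(-2)*F(169, 266) = (-2)²*(373 + 169²) = 4*(373 + 28561) = 4*28934 = 115736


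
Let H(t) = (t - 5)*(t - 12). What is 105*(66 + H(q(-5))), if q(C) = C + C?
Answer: 41580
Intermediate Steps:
q(C) = 2*C
H(t) = (-12 + t)*(-5 + t) (H(t) = (-5 + t)*(-12 + t) = (-12 + t)*(-5 + t))
105*(66 + H(q(-5))) = 105*(66 + (60 + (2*(-5))² - 34*(-5))) = 105*(66 + (60 + (-10)² - 17*(-10))) = 105*(66 + (60 + 100 + 170)) = 105*(66 + 330) = 105*396 = 41580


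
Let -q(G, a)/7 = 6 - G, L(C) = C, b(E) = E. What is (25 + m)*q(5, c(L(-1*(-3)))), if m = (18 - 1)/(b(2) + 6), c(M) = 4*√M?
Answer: -1519/8 ≈ -189.88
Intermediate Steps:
q(G, a) = -42 + 7*G (q(G, a) = -7*(6 - G) = -42 + 7*G)
m = 17/8 (m = (18 - 1)/(2 + 6) = 17/8 ≈ 2.1250)
(25 + m)*q(5, c(L(-1*(-3)))) = (25 + 17/8)*(-42 + 7*5) = 217*(-42 + 35)/8 = (217/8)*(-7) = -1519/8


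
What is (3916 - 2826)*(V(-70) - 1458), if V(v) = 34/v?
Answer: -11128246/7 ≈ -1.5898e+6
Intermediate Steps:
(3916 - 2826)*(V(-70) - 1458) = (3916 - 2826)*(34/(-70) - 1458) = 1090*(34*(-1/70) - 1458) = 1090*(-17/35 - 1458) = 1090*(-51047/35) = -11128246/7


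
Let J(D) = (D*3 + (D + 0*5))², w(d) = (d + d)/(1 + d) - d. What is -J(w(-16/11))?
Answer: -2985984/3025 ≈ -987.10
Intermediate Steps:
w(d) = -d + 2*d/(1 + d) (w(d) = (2*d)/(1 + d) - d = 2*d/(1 + d) - d = -d + 2*d/(1 + d))
J(D) = 16*D² (J(D) = (3*D + (D + 0))² = (3*D + D)² = (4*D)² = 16*D²)
-J(w(-16/11)) = -16*((-16/11)*(1 - (-16)/11)/(1 - 16/11))² = -16*((-16*1/11)*(1 - (-16)/11)/(1 - 16*1/11))² = -16*(-16*(1 - 1*(-16/11))/(11*(1 - 16/11)))² = -16*(-16*(1 + 16/11)/(11*(-5/11)))² = -16*(-16/11*(-11/5)*27/11)² = -16*(432/55)² = -16*186624/3025 = -1*2985984/3025 = -2985984/3025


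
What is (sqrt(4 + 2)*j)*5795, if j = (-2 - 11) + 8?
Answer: -28975*sqrt(6) ≈ -70974.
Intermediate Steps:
j = -5 (j = -13 + 8 = -5)
(sqrt(4 + 2)*j)*5795 = (sqrt(4 + 2)*(-5))*5795 = (sqrt(6)*(-5))*5795 = -5*sqrt(6)*5795 = -28975*sqrt(6)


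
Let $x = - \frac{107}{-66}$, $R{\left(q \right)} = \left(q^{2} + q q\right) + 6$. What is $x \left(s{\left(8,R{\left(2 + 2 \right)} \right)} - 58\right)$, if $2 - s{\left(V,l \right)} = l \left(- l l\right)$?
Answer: $\frac{977552}{11} \approx 88868.0$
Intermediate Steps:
$R{\left(q \right)} = 6 + 2 q^{2}$ ($R{\left(q \right)} = \left(q^{2} + q^{2}\right) + 6 = 2 q^{2} + 6 = 6 + 2 q^{2}$)
$s{\left(V,l \right)} = 2 + l^{3}$ ($s{\left(V,l \right)} = 2 - l \left(- l l\right) = 2 - l \left(- l^{2}\right) = 2 - - l^{3} = 2 + l^{3}$)
$x = \frac{107}{66}$ ($x = \left(-107\right) \left(- \frac{1}{66}\right) = \frac{107}{66} \approx 1.6212$)
$x \left(s{\left(8,R{\left(2 + 2 \right)} \right)} - 58\right) = \frac{107 \left(\left(2 + \left(6 + 2 \left(2 + 2\right)^{2}\right)^{3}\right) - 58\right)}{66} = \frac{107 \left(\left(2 + \left(6 + 2 \cdot 4^{2}\right)^{3}\right) - 58\right)}{66} = \frac{107 \left(\left(2 + \left(6 + 2 \cdot 16\right)^{3}\right) - 58\right)}{66} = \frac{107 \left(\left(2 + \left(6 + 32\right)^{3}\right) - 58\right)}{66} = \frac{107 \left(\left(2 + 38^{3}\right) - 58\right)}{66} = \frac{107 \left(\left(2 + 54872\right) - 58\right)}{66} = \frac{107 \left(54874 - 58\right)}{66} = \frac{107}{66} \cdot 54816 = \frac{977552}{11}$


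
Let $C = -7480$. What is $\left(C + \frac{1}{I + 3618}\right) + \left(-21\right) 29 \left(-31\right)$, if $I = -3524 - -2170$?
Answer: $\frac{25807337}{2264} \approx 11399.0$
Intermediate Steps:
$I = -1354$ ($I = -3524 + 2170 = -1354$)
$\left(C + \frac{1}{I + 3618}\right) + \left(-21\right) 29 \left(-31\right) = \left(-7480 + \frac{1}{-1354 + 3618}\right) + \left(-21\right) 29 \left(-31\right) = \left(-7480 + \frac{1}{2264}\right) - -18879 = \left(-7480 + \frac{1}{2264}\right) + 18879 = - \frac{16934719}{2264} + 18879 = \frac{25807337}{2264}$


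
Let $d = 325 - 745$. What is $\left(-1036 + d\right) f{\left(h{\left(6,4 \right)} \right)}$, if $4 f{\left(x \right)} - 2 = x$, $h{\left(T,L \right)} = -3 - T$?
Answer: $2548$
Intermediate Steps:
$f{\left(x \right)} = \frac{1}{2} + \frac{x}{4}$
$d = -420$
$\left(-1036 + d\right) f{\left(h{\left(6,4 \right)} \right)} = \left(-1036 - 420\right) \left(\frac{1}{2} + \frac{-3 - 6}{4}\right) = - 1456 \left(\frac{1}{2} + \frac{-3 - 6}{4}\right) = - 1456 \left(\frac{1}{2} + \frac{1}{4} \left(-9\right)\right) = - 1456 \left(\frac{1}{2} - \frac{9}{4}\right) = \left(-1456\right) \left(- \frac{7}{4}\right) = 2548$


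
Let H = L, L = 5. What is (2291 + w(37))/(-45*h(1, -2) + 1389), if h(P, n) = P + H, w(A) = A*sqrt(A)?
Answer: 2291/1119 + 37*sqrt(37)/1119 ≈ 2.2485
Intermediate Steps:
w(A) = A**(3/2)
H = 5
h(P, n) = 5 + P (h(P, n) = P + 5 = 5 + P)
(2291 + w(37))/(-45*h(1, -2) + 1389) = (2291 + 37**(3/2))/(-45*(5 + 1) + 1389) = (2291 + 37*sqrt(37))/(-45*6 + 1389) = (2291 + 37*sqrt(37))/(-270 + 1389) = (2291 + 37*sqrt(37))/1119 = (2291 + 37*sqrt(37))*(1/1119) = 2291/1119 + 37*sqrt(37)/1119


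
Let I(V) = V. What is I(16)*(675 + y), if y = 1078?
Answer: 28048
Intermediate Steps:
I(16)*(675 + y) = 16*(675 + 1078) = 16*1753 = 28048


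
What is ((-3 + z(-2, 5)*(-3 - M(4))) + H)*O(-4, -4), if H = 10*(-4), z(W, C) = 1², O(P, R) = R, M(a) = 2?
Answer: 192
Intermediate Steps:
z(W, C) = 1
H = -40
((-3 + z(-2, 5)*(-3 - M(4))) + H)*O(-4, -4) = ((-3 + 1*(-3 - 1*2)) - 40)*(-4) = ((-3 + 1*(-3 - 2)) - 40)*(-4) = ((-3 + 1*(-5)) - 40)*(-4) = ((-3 - 5) - 40)*(-4) = (-8 - 40)*(-4) = -48*(-4) = 192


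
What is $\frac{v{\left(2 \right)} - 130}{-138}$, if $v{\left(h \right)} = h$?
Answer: $\frac{64}{69} \approx 0.92754$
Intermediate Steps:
$\frac{v{\left(2 \right)} - 130}{-138} = \frac{2 - 130}{-138} = \left(-128\right) \left(- \frac{1}{138}\right) = \frac{64}{69}$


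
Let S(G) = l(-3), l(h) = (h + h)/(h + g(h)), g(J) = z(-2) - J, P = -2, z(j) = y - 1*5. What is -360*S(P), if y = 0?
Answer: -432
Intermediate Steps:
z(j) = -5 (z(j) = 0 - 1*5 = 0 - 5 = -5)
g(J) = -5 - J
l(h) = -2*h/5 (l(h) = (h + h)/(h + (-5 - h)) = (2*h)/(-5) = (2*h)*(-⅕) = -2*h/5)
S(G) = 6/5 (S(G) = -⅖*(-3) = 6/5)
-360*S(P) = -360*6/5 = -432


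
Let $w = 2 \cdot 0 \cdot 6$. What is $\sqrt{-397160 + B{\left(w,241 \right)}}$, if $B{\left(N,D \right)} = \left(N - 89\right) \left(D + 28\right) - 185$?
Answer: $i \sqrt{421286} \approx 649.07 i$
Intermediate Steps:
$w = 0$ ($w = 0 \cdot 6 = 0$)
$B{\left(N,D \right)} = -185 + \left(-89 + N\right) \left(28 + D\right)$ ($B{\left(N,D \right)} = \left(-89 + N\right) \left(28 + D\right) - 185 = -185 + \left(-89 + N\right) \left(28 + D\right)$)
$\sqrt{-397160 + B{\left(w,241 \right)}} = \sqrt{-397160 + \left(-2677 - 21449 + 28 \cdot 0 + 241 \cdot 0\right)} = \sqrt{-397160 + \left(-2677 - 21449 + 0 + 0\right)} = \sqrt{-397160 - 24126} = \sqrt{-421286} = i \sqrt{421286}$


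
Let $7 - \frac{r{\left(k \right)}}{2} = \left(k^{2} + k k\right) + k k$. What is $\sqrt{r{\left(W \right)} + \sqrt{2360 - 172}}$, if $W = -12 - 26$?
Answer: $\sqrt{-8650 + 2 \sqrt{547}} \approx 92.754 i$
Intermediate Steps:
$W = -38$
$r{\left(k \right)} = 14 - 6 k^{2}$ ($r{\left(k \right)} = 14 - 2 \left(\left(k^{2} + k k\right) + k k\right) = 14 - 2 \left(\left(k^{2} + k^{2}\right) + k^{2}\right) = 14 - 2 \left(2 k^{2} + k^{2}\right) = 14 - 2 \cdot 3 k^{2} = 14 - 6 k^{2}$)
$\sqrt{r{\left(W \right)} + \sqrt{2360 - 172}} = \sqrt{\left(14 - 6 \left(-38\right)^{2}\right) + \sqrt{2360 - 172}} = \sqrt{\left(14 - 8664\right) + \sqrt{2188}} = \sqrt{\left(14 - 8664\right) + 2 \sqrt{547}} = \sqrt{-8650 + 2 \sqrt{547}}$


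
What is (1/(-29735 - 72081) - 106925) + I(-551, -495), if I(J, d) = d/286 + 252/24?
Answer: -10885782953/101816 ≈ -1.0692e+5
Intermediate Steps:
I(J, d) = 21/2 + d/286 (I(J, d) = d*(1/286) + 252*(1/24) = d/286 + 21/2 = 21/2 + d/286)
(1/(-29735 - 72081) - 106925) + I(-551, -495) = (1/(-29735 - 72081) - 106925) + (21/2 + (1/286)*(-495)) = (1/(-101816) - 106925) + (21/2 - 45/26) = (-1/101816 - 106925) + 114/13 = -10886675801/101816 + 114/13 = -10885782953/101816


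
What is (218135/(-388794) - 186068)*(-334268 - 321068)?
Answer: 23704269904733836/194397 ≈ 1.2194e+11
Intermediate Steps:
(218135/(-388794) - 186068)*(-334268 - 321068) = (218135*(-1/388794) - 186068)*(-655336) = (-218135/388794 - 186068)*(-655336) = -72342340127/388794*(-655336) = 23704269904733836/194397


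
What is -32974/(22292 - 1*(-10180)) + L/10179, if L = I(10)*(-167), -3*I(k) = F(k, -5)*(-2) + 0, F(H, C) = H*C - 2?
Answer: -1892963/4237596 ≈ -0.44671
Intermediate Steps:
F(H, C) = -2 + C*H (F(H, C) = C*H - 2 = -2 + C*H)
I(k) = -4/3 - 10*k/3 (I(k) = -((-2 - 5*k)*(-2) + 0)/3 = -((4 + 10*k) + 0)/3 = -(4 + 10*k)/3 = -4/3 - 10*k/3)
L = 17368/3 (L = (-4/3 - 10/3*10)*(-167) = (-4/3 - 100/3)*(-167) = -104/3*(-167) = 17368/3 ≈ 5789.3)
-32974/(22292 - 1*(-10180)) + L/10179 = -32974/(22292 - 1*(-10180)) + (17368/3)/10179 = -32974/(22292 + 10180) + (17368/3)*(1/10179) = -32974/32472 + 1336/2349 = -32974*1/32472 + 1336/2349 = -16487/16236 + 1336/2349 = -1892963/4237596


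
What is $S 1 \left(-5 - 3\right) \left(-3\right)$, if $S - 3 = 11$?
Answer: $336$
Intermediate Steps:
$S = 14$ ($S = 3 + 11 = 14$)
$S 1 \left(-5 - 3\right) \left(-3\right) = 14 \cdot 1 \left(-5 - 3\right) \left(-3\right) = 14 \cdot 1 \left(-8\right) \left(-3\right) = 14 \left(-8\right) \left(-3\right) = \left(-112\right) \left(-3\right) = 336$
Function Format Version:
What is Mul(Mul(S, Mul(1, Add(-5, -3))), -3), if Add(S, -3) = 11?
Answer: 336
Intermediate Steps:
S = 14 (S = Add(3, 11) = 14)
Mul(Mul(S, Mul(1, Add(-5, -3))), -3) = Mul(Mul(14, Mul(1, Add(-5, -3))), -3) = Mul(Mul(14, Mul(1, -8)), -3) = Mul(Mul(14, -8), -3) = Mul(-112, -3) = 336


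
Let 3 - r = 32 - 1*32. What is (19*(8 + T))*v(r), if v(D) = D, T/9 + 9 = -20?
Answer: -14421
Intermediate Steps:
T = -261 (T = -81 + 9*(-20) = -81 - 180 = -261)
r = 3 (r = 3 - (32 - 1*32) = 3 - (32 - 32) = 3 - 1*0 = 3 + 0 = 3)
(19*(8 + T))*v(r) = (19*(8 - 261))*3 = (19*(-253))*3 = -4807*3 = -14421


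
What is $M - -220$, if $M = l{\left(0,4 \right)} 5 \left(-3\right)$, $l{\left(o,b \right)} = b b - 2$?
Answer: $10$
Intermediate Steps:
$l{\left(o,b \right)} = -2 + b^{2}$ ($l{\left(o,b \right)} = b^{2} - 2 = -2 + b^{2}$)
$M = -210$ ($M = \left(-2 + 4^{2}\right) 5 \left(-3\right) = \left(-2 + 16\right) 5 \left(-3\right) = 14 \cdot 5 \left(-3\right) = 70 \left(-3\right) = -210$)
$M - -220 = -210 - -220 = -210 + 220 = 10$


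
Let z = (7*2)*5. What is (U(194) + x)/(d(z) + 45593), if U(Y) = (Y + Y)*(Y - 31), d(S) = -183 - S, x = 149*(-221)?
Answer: 6063/9068 ≈ 0.66862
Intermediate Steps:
x = -32929
z = 70 (z = 14*5 = 70)
U(Y) = 2*Y*(-31 + Y) (U(Y) = (2*Y)*(-31 + Y) = 2*Y*(-31 + Y))
(U(194) + x)/(d(z) + 45593) = (2*194*(-31 + 194) - 32929)/((-183 - 1*70) + 45593) = (2*194*163 - 32929)/((-183 - 70) + 45593) = (63244 - 32929)/(-253 + 45593) = 30315/45340 = 30315*(1/45340) = 6063/9068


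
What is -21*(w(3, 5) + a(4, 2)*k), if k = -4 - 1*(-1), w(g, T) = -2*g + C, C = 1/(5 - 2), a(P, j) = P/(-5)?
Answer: 343/5 ≈ 68.600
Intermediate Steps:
a(P, j) = -P/5 (a(P, j) = P*(-⅕) = -P/5)
C = ⅓ (C = 1/3 = ⅓ ≈ 0.33333)
w(g, T) = ⅓ - 2*g (w(g, T) = -2*g + ⅓ = ⅓ - 2*g)
k = -3 (k = -4 + 1 = -3)
-21*(w(3, 5) + a(4, 2)*k) = -21*((⅓ - 2*3) - ⅕*4*(-3)) = -21*((⅓ - 6) - ⅘*(-3)) = -21*(-17/3 + 12/5) = -21*(-49/15) = 343/5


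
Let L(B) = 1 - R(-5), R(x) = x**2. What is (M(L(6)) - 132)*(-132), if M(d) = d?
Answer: 20592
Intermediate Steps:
L(B) = -24 (L(B) = 1 - 1*(-5)**2 = 1 - 1*25 = 1 - 25 = -24)
(M(L(6)) - 132)*(-132) = (-24 - 132)*(-132) = -156*(-132) = 20592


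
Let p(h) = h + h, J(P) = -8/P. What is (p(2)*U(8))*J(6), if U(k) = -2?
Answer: 32/3 ≈ 10.667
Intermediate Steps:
p(h) = 2*h
(p(2)*U(8))*J(6) = ((2*2)*(-2))*(-8/6) = (4*(-2))*(-8*⅙) = -8*(-4/3) = 32/3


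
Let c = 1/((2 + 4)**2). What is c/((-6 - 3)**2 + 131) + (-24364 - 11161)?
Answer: -271126799/7632 ≈ -35525.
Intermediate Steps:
c = 1/36 (c = 1/(6**2) = 1/36 ≈ 0.027778)
c/((-6 - 3)**2 + 131) + (-24364 - 11161) = 1/(36*((-6 - 3)**2 + 131)) + (-24364 - 11161) = 1/(36*((-9)**2 + 131)) - 35525 = 1/(36*(81 + 131)) - 35525 = (1/36)/212 - 35525 = (1/36)*(1/212) - 35525 = 1/7632 - 35525 = -271126799/7632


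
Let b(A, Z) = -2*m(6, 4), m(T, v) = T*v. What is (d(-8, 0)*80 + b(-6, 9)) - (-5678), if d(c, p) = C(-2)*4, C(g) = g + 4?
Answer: 6270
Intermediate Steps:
C(g) = 4 + g
d(c, p) = 8 (d(c, p) = (4 - 2)*4 = 2*4 = 8)
b(A, Z) = -48 (b(A, Z) = -12*4 = -2*24 = -48)
(d(-8, 0)*80 + b(-6, 9)) - (-5678) = (8*80 - 48) - (-5678) = (640 - 48) - 1*(-5678) = 592 + 5678 = 6270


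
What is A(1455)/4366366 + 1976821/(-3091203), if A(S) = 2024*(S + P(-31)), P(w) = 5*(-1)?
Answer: 9576925259/293420079963 ≈ 0.032639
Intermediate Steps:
P(w) = -5
A(S) = -10120 + 2024*S (A(S) = 2024*(S - 5) = 2024*(-5 + S) = -10120 + 2024*S)
A(1455)/4366366 + 1976821/(-3091203) = (-10120 + 2024*1455)/4366366 + 1976821/(-3091203) = (-10120 + 2944920)*(1/4366366) + 1976821*(-1/3091203) = 2934800*(1/4366366) - 1976821/3091203 = 63800/94921 - 1976821/3091203 = 9576925259/293420079963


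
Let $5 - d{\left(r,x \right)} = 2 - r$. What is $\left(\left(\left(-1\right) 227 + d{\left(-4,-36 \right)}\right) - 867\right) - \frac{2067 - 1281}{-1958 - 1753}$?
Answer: $- \frac{1354253}{1237} \approx -1094.8$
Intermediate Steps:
$d{\left(r,x \right)} = 3 + r$ ($d{\left(r,x \right)} = 5 - \left(2 - r\right) = 5 + \left(-2 + r\right) = 3 + r$)
$\left(\left(\left(-1\right) 227 + d{\left(-4,-36 \right)}\right) - 867\right) - \frac{2067 - 1281}{-1958 - 1753} = \left(\left(\left(-1\right) 227 + \left(3 - 4\right)\right) - 867\right) - \frac{2067 - 1281}{-1958 - 1753} = \left(\left(-227 - 1\right) - 867\right) - \frac{786}{-3711} = \left(-228 - 867\right) - 786 \left(- \frac{1}{3711}\right) = -1095 - - \frac{262}{1237} = -1095 + \frac{262}{1237} = - \frac{1354253}{1237}$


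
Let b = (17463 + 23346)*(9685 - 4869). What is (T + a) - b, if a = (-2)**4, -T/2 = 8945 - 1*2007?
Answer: -196550004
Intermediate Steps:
T = -13876 (T = -2*(8945 - 1*2007) = -2*(8945 - 2007) = -2*6938 = -13876)
a = 16
b = 196536144 (b = 40809*4816 = 196536144)
(T + a) - b = (-13876 + 16) - 1*196536144 = -13860 - 196536144 = -196550004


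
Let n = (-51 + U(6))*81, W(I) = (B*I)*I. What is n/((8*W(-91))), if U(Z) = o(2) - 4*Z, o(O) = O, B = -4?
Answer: 5913/264992 ≈ 0.022314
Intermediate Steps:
W(I) = -4*I² (W(I) = (-4*I)*I = -4*I²)
U(Z) = 2 - 4*Z
n = -5913 (n = (-51 + (2 - 4*6))*81 = (-51 + (2 - 24))*81 = (-51 - 22)*81 = -73*81 = -5913)
n/((8*W(-91))) = -5913/(8*(-4*(-91)²)) = -5913/(8*(-4*8281)) = -5913/(8*(-33124)) = -5913/(-264992) = -5913*(-1/264992) = 5913/264992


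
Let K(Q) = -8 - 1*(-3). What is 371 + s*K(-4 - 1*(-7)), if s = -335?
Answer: 2046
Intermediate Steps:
K(Q) = -5 (K(Q) = -8 + 3 = -5)
371 + s*K(-4 - 1*(-7)) = 371 - 335*(-5) = 371 + 1675 = 2046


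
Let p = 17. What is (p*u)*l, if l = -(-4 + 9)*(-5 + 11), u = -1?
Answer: 510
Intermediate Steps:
l = -30 (l = -5*6 = -1*30 = -30)
(p*u)*l = (17*(-1))*(-30) = -17*(-30) = 510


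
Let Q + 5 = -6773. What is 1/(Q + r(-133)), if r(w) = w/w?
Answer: -1/6777 ≈ -0.00014756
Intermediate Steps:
r(w) = 1
Q = -6778 (Q = -5 - 6773 = -6778)
1/(Q + r(-133)) = 1/(-6778 + 1) = 1/(-6777) = -1/6777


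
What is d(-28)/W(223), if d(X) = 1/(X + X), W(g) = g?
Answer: -1/12488 ≈ -8.0077e-5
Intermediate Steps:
d(X) = 1/(2*X)
d(-28)/W(223) = ((½)/(-28))/223 = ((½)*(-1/28))*(1/223) = -1/56*1/223 = -1/12488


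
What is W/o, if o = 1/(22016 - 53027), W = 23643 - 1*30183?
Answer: 202811940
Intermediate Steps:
W = -6540 (W = 23643 - 30183 = -6540)
o = -1/31011 (o = 1/(-31011) = -1/31011 ≈ -3.2247e-5)
W/o = -6540/(-1/31011) = -6540*(-31011) = 202811940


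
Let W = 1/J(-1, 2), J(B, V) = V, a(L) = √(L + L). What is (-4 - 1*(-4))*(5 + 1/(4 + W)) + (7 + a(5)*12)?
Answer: 7 + 12*√10 ≈ 44.947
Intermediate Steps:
a(L) = √2*√L (a(L) = √(2*L) = √2*√L)
W = ½ (W = 1/2 = ½ ≈ 0.50000)
(-4 - 1*(-4))*(5 + 1/(4 + W)) + (7 + a(5)*12) = (-4 - 1*(-4))*(5 + 1/(4 + ½)) + (7 + (√2*√5)*12) = (-4 + 4)*(5 + 1/(9/2)) + (7 + √10*12) = 0*(5 + 2/9) + (7 + 12*√10) = 0*(47/9) + (7 + 12*√10) = 0 + (7 + 12*√10) = 7 + 12*√10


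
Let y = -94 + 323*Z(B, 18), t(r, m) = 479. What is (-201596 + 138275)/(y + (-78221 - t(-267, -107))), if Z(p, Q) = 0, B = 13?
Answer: 63321/78794 ≈ 0.80363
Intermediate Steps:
y = -94 (y = -94 + 323*0 = -94 + 0 = -94)
(-201596 + 138275)/(y + (-78221 - t(-267, -107))) = (-201596 + 138275)/(-94 + (-78221 - 1*479)) = -63321/(-94 + (-78221 - 479)) = -63321/(-94 - 78700) = -63321/(-78794) = -63321*(-1/78794) = 63321/78794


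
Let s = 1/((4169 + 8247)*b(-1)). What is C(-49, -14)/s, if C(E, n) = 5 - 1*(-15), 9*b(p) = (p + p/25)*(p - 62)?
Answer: 9038848/5 ≈ 1.8078e+6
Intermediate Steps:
b(p) = 26*p*(-62 + p)/225 (b(p) = ((p + p/25)*(p - 62))/9 = ((p + p*(1/25))*(-62 + p))/9 = ((p + p/25)*(-62 + p))/9 = ((26*p/25)*(-62 + p))/9 = (26*p*(-62 + p)/25)/9 = 26*p*(-62 + p)/225)
C(E, n) = 20 (C(E, n) = 5 + 15 = 20)
s = 25/2259712 (s = 1/((4169 + 8247)*(((26/225)*(-1)*(-62 - 1)))) = 1/(12416*(((26/225)*(-1)*(-63)))) = 1/(12416*(182/25)) = (1/12416)*(25/182) = 25/2259712 ≈ 1.1063e-5)
C(-49, -14)/s = 20/(25/2259712) = 20*(2259712/25) = 9038848/5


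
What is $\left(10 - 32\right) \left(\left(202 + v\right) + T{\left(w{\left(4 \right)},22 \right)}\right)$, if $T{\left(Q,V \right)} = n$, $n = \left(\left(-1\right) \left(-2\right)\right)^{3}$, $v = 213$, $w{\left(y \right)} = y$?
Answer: $-9306$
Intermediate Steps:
$n = 8$ ($n = 2^{3} = 8$)
$T{\left(Q,V \right)} = 8$
$\left(10 - 32\right) \left(\left(202 + v\right) + T{\left(w{\left(4 \right)},22 \right)}\right) = \left(10 - 32\right) \left(\left(202 + 213\right) + 8\right) = \left(10 - 32\right) \left(415 + 8\right) = \left(-22\right) 423 = -9306$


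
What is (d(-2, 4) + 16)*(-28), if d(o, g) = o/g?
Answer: -434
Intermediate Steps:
(d(-2, 4) + 16)*(-28) = (-2/4 + 16)*(-28) = (-2*¼ + 16)*(-28) = (-½ + 16)*(-28) = (31/2)*(-28) = -434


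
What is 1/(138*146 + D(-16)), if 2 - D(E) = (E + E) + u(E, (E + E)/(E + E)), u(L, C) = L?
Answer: 1/20198 ≈ 4.9510e-5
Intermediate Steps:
D(E) = 2 - 3*E (D(E) = 2 - ((E + E) + E) = 2 - (2*E + E) = 2 - 3*E)
1/(138*146 + D(-16)) = 1/(138*146 + (2 - 3*(-16))) = 1/(20148 + (2 + 48)) = 1/(20148 + 50) = 1/20198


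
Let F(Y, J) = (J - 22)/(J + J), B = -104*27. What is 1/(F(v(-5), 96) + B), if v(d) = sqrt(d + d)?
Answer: -96/269531 ≈ -0.00035617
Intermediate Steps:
B = -2808
v(d) = sqrt(2)*sqrt(d) (v(d) = sqrt(2*d) = sqrt(2)*sqrt(d))
F(Y, J) = (-22 + J)/(2*J) (F(Y, J) = (-22 + J)/((2*J)) = (-22 + J)*(1/(2*J)) = (-22 + J)/(2*J))
1/(F(v(-5), 96) + B) = 1/((1/2)*(-22 + 96)/96 - 2808) = 1/((1/2)*(1/96)*74 - 2808) = 1/(37/96 - 2808) = 1/(-269531/96) = -96/269531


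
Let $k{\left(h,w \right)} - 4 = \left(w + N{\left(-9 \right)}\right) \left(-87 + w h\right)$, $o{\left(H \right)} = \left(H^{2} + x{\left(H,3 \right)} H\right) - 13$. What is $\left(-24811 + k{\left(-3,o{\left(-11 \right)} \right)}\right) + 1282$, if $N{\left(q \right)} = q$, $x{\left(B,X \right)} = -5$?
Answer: $-112229$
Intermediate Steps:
$o{\left(H \right)} = -13 + H^{2} - 5 H$ ($o{\left(H \right)} = \left(H^{2} - 5 H\right) - 13 = -13 + H^{2} - 5 H$)
$k{\left(h,w \right)} = 4 + \left(-87 + h w\right) \left(-9 + w\right)$ ($k{\left(h,w \right)} = 4 + \left(w - 9\right) \left(-87 + w h\right) = 4 + \left(-9 + w\right) \left(-87 + h w\right) = 4 + \left(-87 + h w\right) \left(-9 + w\right)$)
$\left(-24811 + k{\left(-3,o{\left(-11 \right)} \right)}\right) + 1282 = \left(-24811 - \left(-787 + 3 \left(-13 + \left(-11\right)^{2} - -55\right)^{2} + 60 \left(-13 + \left(-11\right)^{2} - -55\right)\right)\right) + 1282 = \left(-24811 - \left(-787 + 3 \left(-13 + 121 + 55\right)^{2} + 60 \left(-13 + 121 + 55\right)\right)\right) + 1282 = \left(-24811 - \left(13394 - 4401 + 79707\right)\right) + 1282 = \left(-24811 + \left(787 - 14181 - 79707 + 4401\right)\right) + 1282 = \left(-24811 - 88700\right) + 1282 = -113511 + 1282 = -112229$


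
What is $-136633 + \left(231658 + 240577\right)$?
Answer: $335602$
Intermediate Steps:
$-136633 + \left(231658 + 240577\right) = -136633 + 472235 = 335602$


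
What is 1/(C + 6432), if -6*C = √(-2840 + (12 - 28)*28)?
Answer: 9648/62056073 + I*√822/124112146 ≈ 0.00015547 + 2.3101e-7*I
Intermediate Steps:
C = -I*√822/3 (C = -√(-2840 + (12 - 28)*28)/6 = -√(-2840 - 16*28)/6 = -√(-2840 - 448)/6 = -I*√822/3 ≈ -9.5569*I)
1/(C + 6432) = 1/(-I*√822/3 + 6432) = 1/(6432 - I*√822/3)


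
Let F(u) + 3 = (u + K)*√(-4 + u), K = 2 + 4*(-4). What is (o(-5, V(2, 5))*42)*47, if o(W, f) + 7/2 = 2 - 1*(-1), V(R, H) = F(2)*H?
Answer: -987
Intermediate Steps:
K = -14 (K = 2 - 16 = -14)
F(u) = -3 + √(-4 + u)*(-14 + u) (F(u) = -3 + (u - 14)*√(-4 + u) = -3 + (-14 + u)*√(-4 + u) = -3 + √(-4 + u)*(-14 + u))
V(R, H) = H*(-3 - 12*I*√2) (V(R, H) = (-3 - 14*√(-4 + 2) + 2*√(-4 + 2))*H = (-3 - 14*I*√2 + 2*√(-2))*H = (-3 - 14*I*√2 + 2*(I*√2))*H = (-3 - 14*I*√2 + 2*I*√2)*H = (-3 - 12*I*√2)*H = H*(-3 - 12*I*√2))
o(W, f) = -½ (o(W, f) = -7/2 + (2 - 1*(-1)) = -7/2 + (2 + 1) = -7/2 + 3 = -½)
(o(-5, V(2, 5))*42)*47 = -½*42*47 = -21*47 = -987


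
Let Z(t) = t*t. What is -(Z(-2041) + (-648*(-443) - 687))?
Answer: -4452058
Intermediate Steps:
Z(t) = t**2
-(Z(-2041) + (-648*(-443) - 687)) = -((-2041)**2 + (-648*(-443) - 687)) = -(4165681 + (287064 - 687)) = -(4165681 + 286377) = -1*4452058 = -4452058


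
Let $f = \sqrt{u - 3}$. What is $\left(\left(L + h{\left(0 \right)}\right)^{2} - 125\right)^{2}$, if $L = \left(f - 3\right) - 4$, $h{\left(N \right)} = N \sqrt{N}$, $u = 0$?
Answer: $5653 + 2212 i \sqrt{3} \approx 5653.0 + 3831.3 i$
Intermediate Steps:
$h{\left(N \right)} = N^{\frac{3}{2}}$
$f = i \sqrt{3}$ ($f = \sqrt{0 - 3} = \sqrt{-3} = i \sqrt{3} \approx 1.732 i$)
$L = -7 + i \sqrt{3}$ ($L = \left(i \sqrt{3} - 3\right) - 4 = \left(-3 + i \sqrt{3}\right) - 4 = -7 + i \sqrt{3} \approx -7.0 + 1.732 i$)
$\left(\left(L + h{\left(0 \right)}\right)^{2} - 125\right)^{2} = \left(\left(\left(-7 + i \sqrt{3}\right) + 0^{\frac{3}{2}}\right)^{2} - 125\right)^{2} = \left(\left(\left(-7 + i \sqrt{3}\right) + 0\right)^{2} - 125\right)^{2} = \left(\left(-7 + i \sqrt{3}\right)^{2} - 125\right)^{2} = \left(-125 + \left(-7 + i \sqrt{3}\right)^{2}\right)^{2}$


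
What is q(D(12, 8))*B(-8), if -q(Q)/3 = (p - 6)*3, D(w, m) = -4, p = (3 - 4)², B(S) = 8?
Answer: 360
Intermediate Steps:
p = 1 (p = (-1)² = 1)
q(Q) = 45 (q(Q) = -3*(1 - 6)*3 = -(-15)*3 = -3*(-15) = 45)
q(D(12, 8))*B(-8) = 45*8 = 360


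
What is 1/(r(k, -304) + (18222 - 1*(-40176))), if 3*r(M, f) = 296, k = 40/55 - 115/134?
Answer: 3/175490 ≈ 1.7095e-5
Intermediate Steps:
k = -193/1474 (k = 40*(1/55) - 115*1/134 = 8/11 - 115/134 = -193/1474 ≈ -0.13094)
r(M, f) = 296/3 (r(M, f) = (⅓)*296 = 296/3)
1/(r(k, -304) + (18222 - 1*(-40176))) = 1/(296/3 + (18222 - 1*(-40176))) = 1/(296/3 + (18222 + 40176)) = 1/(296/3 + 58398) = 1/(175490/3) = 3/175490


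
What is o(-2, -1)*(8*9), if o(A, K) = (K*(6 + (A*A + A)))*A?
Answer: 1152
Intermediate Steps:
o(A, K) = A*K*(6 + A + A²) (o(A, K) = (K*(6 + (A² + A)))*A = (K*(6 + (A + A²)))*A = (K*(6 + A + A²))*A = A*K*(6 + A + A²))
o(-2, -1)*(8*9) = (-2*(-1)*(6 - 2 + (-2)²))*(8*9) = -2*(-1)*(6 - 2 + 4)*72 = -2*(-1)*8*72 = 16*72 = 1152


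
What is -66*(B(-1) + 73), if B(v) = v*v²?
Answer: -4752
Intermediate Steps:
B(v) = v³
-66*(B(-1) + 73) = -66*((-1)³ + 73) = -66*(-1 + 73) = -66*72 = -4752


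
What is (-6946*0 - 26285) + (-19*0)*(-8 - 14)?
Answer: -26285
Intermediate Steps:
(-6946*0 - 26285) + (-19*0)*(-8 - 14) = (0 - 26285) + 0*(-22) = -26285 + 0 = -26285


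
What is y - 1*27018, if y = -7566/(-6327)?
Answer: -56978440/2109 ≈ -27017.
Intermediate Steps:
y = 2522/2109 (y = -7566*(-1/6327) = 2522/2109 ≈ 1.1958)
y - 1*27018 = 2522/2109 - 1*27018 = 2522/2109 - 27018 = -56978440/2109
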